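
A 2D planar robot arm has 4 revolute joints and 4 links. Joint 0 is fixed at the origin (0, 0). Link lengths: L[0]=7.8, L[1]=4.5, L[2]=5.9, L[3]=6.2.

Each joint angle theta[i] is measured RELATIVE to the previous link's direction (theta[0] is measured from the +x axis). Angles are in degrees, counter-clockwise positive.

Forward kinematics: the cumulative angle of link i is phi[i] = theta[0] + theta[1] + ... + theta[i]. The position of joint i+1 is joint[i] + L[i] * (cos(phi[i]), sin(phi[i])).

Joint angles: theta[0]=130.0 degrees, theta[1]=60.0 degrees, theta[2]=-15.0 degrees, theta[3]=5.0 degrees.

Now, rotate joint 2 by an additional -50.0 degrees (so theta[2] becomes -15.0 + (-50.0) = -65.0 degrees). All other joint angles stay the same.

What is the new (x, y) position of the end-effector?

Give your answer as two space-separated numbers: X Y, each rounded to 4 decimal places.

Answer: -16.8148 14.7762

Derivation:
joint[0] = (0.0000, 0.0000)  (base)
link 0: phi[0] = 130 = 130 deg
  cos(130 deg) = -0.6428, sin(130 deg) = 0.7660
  joint[1] = (0.0000, 0.0000) + 7.8 * (-0.6428, 0.7660) = (0.0000 + -5.0137, 0.0000 + 5.9751) = (-5.0137, 5.9751)
link 1: phi[1] = 130 + 60 = 190 deg
  cos(190 deg) = -0.9848, sin(190 deg) = -0.1736
  joint[2] = (-5.0137, 5.9751) + 4.5 * (-0.9848, -0.1736) = (-5.0137 + -4.4316, 5.9751 + -0.7814) = (-9.4454, 5.1937)
link 2: phi[2] = 130 + 60 + -65 = 125 deg
  cos(125 deg) = -0.5736, sin(125 deg) = 0.8192
  joint[3] = (-9.4454, 5.1937) + 5.9 * (-0.5736, 0.8192) = (-9.4454 + -3.3841, 5.1937 + 4.8330) = (-12.8295, 10.0267)
link 3: phi[3] = 130 + 60 + -65 + 5 = 130 deg
  cos(130 deg) = -0.6428, sin(130 deg) = 0.7660
  joint[4] = (-12.8295, 10.0267) + 6.2 * (-0.6428, 0.7660) = (-12.8295 + -3.9853, 10.0267 + 4.7495) = (-16.8148, 14.7762)
End effector: (-16.8148, 14.7762)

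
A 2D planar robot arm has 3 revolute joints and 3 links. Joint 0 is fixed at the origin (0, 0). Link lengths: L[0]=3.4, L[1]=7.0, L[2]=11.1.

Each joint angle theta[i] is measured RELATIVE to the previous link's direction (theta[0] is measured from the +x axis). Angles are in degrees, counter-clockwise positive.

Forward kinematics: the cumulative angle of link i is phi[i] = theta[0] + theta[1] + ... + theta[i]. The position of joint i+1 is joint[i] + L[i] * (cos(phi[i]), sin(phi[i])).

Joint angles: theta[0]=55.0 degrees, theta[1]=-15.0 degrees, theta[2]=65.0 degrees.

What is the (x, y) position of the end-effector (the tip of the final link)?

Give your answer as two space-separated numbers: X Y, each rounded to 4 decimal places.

joint[0] = (0.0000, 0.0000)  (base)
link 0: phi[0] = 55 = 55 deg
  cos(55 deg) = 0.5736, sin(55 deg) = 0.8192
  joint[1] = (0.0000, 0.0000) + 3.4 * (0.5736, 0.8192) = (0.0000 + 1.9502, 0.0000 + 2.7851) = (1.9502, 2.7851)
link 1: phi[1] = 55 + -15 = 40 deg
  cos(40 deg) = 0.7660, sin(40 deg) = 0.6428
  joint[2] = (1.9502, 2.7851) + 7 * (0.7660, 0.6428) = (1.9502 + 5.3623, 2.7851 + 4.4995) = (7.3125, 7.2846)
link 2: phi[2] = 55 + -15 + 65 = 105 deg
  cos(105 deg) = -0.2588, sin(105 deg) = 0.9659
  joint[3] = (7.3125, 7.2846) + 11.1 * (-0.2588, 0.9659) = (7.3125 + -2.8729, 7.2846 + 10.7218) = (4.4396, 18.0064)
End effector: (4.4396, 18.0064)

Answer: 4.4396 18.0064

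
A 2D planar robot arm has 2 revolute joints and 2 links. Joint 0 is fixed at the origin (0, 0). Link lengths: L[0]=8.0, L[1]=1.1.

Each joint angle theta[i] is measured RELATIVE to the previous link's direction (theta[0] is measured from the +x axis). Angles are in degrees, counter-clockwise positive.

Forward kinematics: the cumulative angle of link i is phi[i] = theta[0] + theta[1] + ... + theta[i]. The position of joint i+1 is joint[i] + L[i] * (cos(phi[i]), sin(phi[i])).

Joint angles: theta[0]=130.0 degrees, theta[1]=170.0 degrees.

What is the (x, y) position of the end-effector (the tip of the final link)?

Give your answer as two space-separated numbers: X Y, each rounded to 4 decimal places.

joint[0] = (0.0000, 0.0000)  (base)
link 0: phi[0] = 130 = 130 deg
  cos(130 deg) = -0.6428, sin(130 deg) = 0.7660
  joint[1] = (0.0000, 0.0000) + 8 * (-0.6428, 0.7660) = (0.0000 + -5.1423, 0.0000 + 6.1284) = (-5.1423, 6.1284)
link 1: phi[1] = 130 + 170 = 300 deg
  cos(300 deg) = 0.5000, sin(300 deg) = -0.8660
  joint[2] = (-5.1423, 6.1284) + 1.1 * (0.5000, -0.8660) = (-5.1423 + 0.5500, 6.1284 + -0.9526) = (-4.5923, 5.1757)
End effector: (-4.5923, 5.1757)

Answer: -4.5923 5.1757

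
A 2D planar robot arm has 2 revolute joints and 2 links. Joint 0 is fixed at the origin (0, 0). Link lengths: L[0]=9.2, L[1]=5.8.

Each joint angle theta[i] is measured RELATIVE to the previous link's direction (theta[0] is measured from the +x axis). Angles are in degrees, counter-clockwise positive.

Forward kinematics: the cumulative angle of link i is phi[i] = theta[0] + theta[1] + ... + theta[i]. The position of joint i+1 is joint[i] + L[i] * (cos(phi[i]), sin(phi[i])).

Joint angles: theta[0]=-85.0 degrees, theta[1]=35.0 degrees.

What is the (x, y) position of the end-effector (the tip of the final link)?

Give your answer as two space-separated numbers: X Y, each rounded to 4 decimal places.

joint[0] = (0.0000, 0.0000)  (base)
link 0: phi[0] = -85 = -85 deg
  cos(-85 deg) = 0.0872, sin(-85 deg) = -0.9962
  joint[1] = (0.0000, 0.0000) + 9.2 * (0.0872, -0.9962) = (0.0000 + 0.8018, 0.0000 + -9.1650) = (0.8018, -9.1650)
link 1: phi[1] = -85 + 35 = -50 deg
  cos(-50 deg) = 0.6428, sin(-50 deg) = -0.7660
  joint[2] = (0.8018, -9.1650) + 5.8 * (0.6428, -0.7660) = (0.8018 + 3.7282, -9.1650 + -4.4431) = (4.5300, -13.6080)
End effector: (4.5300, -13.6080)

Answer: 4.5300 -13.6080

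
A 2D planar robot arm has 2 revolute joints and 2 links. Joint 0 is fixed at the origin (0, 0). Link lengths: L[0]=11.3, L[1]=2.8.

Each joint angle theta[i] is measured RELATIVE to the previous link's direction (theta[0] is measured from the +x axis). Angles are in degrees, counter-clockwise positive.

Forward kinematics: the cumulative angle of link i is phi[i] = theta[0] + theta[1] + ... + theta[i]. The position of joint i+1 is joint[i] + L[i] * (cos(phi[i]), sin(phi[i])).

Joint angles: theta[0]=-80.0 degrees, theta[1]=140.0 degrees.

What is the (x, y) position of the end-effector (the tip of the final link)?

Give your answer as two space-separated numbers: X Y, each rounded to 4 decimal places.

Answer: 3.3622 -8.7035

Derivation:
joint[0] = (0.0000, 0.0000)  (base)
link 0: phi[0] = -80 = -80 deg
  cos(-80 deg) = 0.1736, sin(-80 deg) = -0.9848
  joint[1] = (0.0000, 0.0000) + 11.3 * (0.1736, -0.9848) = (0.0000 + 1.9622, 0.0000 + -11.1283) = (1.9622, -11.1283)
link 1: phi[1] = -80 + 140 = 60 deg
  cos(60 deg) = 0.5000, sin(60 deg) = 0.8660
  joint[2] = (1.9622, -11.1283) + 2.8 * (0.5000, 0.8660) = (1.9622 + 1.4000, -11.1283 + 2.4249) = (3.3622, -8.7035)
End effector: (3.3622, -8.7035)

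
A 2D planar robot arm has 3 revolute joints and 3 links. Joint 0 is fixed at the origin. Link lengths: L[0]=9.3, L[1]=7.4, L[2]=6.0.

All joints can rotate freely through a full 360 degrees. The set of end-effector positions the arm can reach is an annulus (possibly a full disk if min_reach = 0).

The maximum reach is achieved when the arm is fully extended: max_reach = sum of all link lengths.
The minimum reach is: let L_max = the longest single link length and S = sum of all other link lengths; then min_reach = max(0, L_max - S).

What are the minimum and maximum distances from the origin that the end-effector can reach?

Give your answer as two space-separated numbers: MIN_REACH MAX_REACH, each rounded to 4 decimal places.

Link lengths: [9.3, 7.4, 6.0]
max_reach = 9.3 + 7.4 + 6 = 22.7
L_max = max([9.3, 7.4, 6.0]) = 9.3
S (sum of others) = 22.7 - 9.3 = 13.4
min_reach = max(0, 9.3 - 13.4) = max(0, -4.1) = 0

Answer: 0.0000 22.7000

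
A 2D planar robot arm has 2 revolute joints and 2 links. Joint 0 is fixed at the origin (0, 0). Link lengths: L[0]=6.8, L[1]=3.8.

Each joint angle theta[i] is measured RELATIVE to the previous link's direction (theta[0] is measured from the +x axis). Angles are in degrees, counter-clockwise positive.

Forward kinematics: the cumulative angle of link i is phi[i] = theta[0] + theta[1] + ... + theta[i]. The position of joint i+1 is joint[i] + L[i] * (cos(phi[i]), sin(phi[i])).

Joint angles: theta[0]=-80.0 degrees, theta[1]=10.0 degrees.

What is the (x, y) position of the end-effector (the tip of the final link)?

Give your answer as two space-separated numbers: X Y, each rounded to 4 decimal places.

joint[0] = (0.0000, 0.0000)  (base)
link 0: phi[0] = -80 = -80 deg
  cos(-80 deg) = 0.1736, sin(-80 deg) = -0.9848
  joint[1] = (0.0000, 0.0000) + 6.8 * (0.1736, -0.9848) = (0.0000 + 1.1808, 0.0000 + -6.6967) = (1.1808, -6.6967)
link 1: phi[1] = -80 + 10 = -70 deg
  cos(-70 deg) = 0.3420, sin(-70 deg) = -0.9397
  joint[2] = (1.1808, -6.6967) + 3.8 * (0.3420, -0.9397) = (1.1808 + 1.2997, -6.6967 + -3.5708) = (2.4805, -10.2675)
End effector: (2.4805, -10.2675)

Answer: 2.4805 -10.2675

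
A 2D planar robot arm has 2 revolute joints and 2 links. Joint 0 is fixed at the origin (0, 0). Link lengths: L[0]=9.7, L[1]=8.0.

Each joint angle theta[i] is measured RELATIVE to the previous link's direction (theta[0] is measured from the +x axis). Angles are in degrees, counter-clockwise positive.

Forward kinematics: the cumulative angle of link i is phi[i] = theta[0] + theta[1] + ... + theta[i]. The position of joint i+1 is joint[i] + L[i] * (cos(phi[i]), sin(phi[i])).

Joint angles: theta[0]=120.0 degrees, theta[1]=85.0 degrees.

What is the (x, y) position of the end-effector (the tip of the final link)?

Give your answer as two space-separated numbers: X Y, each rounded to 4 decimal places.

Answer: -12.1005 5.0195

Derivation:
joint[0] = (0.0000, 0.0000)  (base)
link 0: phi[0] = 120 = 120 deg
  cos(120 deg) = -0.5000, sin(120 deg) = 0.8660
  joint[1] = (0.0000, 0.0000) + 9.7 * (-0.5000, 0.8660) = (0.0000 + -4.8500, 0.0000 + 8.4004) = (-4.8500, 8.4004)
link 1: phi[1] = 120 + 85 = 205 deg
  cos(205 deg) = -0.9063, sin(205 deg) = -0.4226
  joint[2] = (-4.8500, 8.4004) + 8 * (-0.9063, -0.4226) = (-4.8500 + -7.2505, 8.4004 + -3.3809) = (-12.1005, 5.0195)
End effector: (-12.1005, 5.0195)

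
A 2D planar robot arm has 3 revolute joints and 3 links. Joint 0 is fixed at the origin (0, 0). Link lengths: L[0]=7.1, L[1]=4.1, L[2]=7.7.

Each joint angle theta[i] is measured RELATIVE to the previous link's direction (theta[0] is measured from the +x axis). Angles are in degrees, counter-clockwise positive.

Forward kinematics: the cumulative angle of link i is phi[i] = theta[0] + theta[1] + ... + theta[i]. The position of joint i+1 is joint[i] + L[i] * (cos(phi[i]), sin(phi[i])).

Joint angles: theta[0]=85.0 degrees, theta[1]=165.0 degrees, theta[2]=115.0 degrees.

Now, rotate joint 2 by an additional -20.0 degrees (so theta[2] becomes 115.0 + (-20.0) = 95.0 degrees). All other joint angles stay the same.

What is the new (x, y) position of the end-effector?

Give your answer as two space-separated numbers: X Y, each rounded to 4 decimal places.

Answer: 6.6542 1.2273

Derivation:
joint[0] = (0.0000, 0.0000)  (base)
link 0: phi[0] = 85 = 85 deg
  cos(85 deg) = 0.0872, sin(85 deg) = 0.9962
  joint[1] = (0.0000, 0.0000) + 7.1 * (0.0872, 0.9962) = (0.0000 + 0.6188, 0.0000 + 7.0730) = (0.6188, 7.0730)
link 1: phi[1] = 85 + 165 = 250 deg
  cos(250 deg) = -0.3420, sin(250 deg) = -0.9397
  joint[2] = (0.6188, 7.0730) + 4.1 * (-0.3420, -0.9397) = (0.6188 + -1.4023, 7.0730 + -3.8527) = (-0.7835, 3.2202)
link 2: phi[2] = 85 + 165 + 95 = 345 deg
  cos(345 deg) = 0.9659, sin(345 deg) = -0.2588
  joint[3] = (-0.7835, 3.2202) + 7.7 * (0.9659, -0.2588) = (-0.7835 + 7.4376, 3.2202 + -1.9929) = (6.6542, 1.2273)
End effector: (6.6542, 1.2273)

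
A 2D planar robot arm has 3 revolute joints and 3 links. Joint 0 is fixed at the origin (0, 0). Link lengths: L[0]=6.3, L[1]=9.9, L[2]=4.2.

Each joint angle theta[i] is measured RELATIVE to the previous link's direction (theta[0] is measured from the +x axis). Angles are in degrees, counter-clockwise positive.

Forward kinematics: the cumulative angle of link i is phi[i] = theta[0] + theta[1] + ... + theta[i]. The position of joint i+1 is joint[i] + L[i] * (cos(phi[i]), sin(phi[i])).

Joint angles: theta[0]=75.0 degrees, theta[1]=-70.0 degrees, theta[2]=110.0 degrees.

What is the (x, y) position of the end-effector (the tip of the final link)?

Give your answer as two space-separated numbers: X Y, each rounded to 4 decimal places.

joint[0] = (0.0000, 0.0000)  (base)
link 0: phi[0] = 75 = 75 deg
  cos(75 deg) = 0.2588, sin(75 deg) = 0.9659
  joint[1] = (0.0000, 0.0000) + 6.3 * (0.2588, 0.9659) = (0.0000 + 1.6306, 0.0000 + 6.0853) = (1.6306, 6.0853)
link 1: phi[1] = 75 + -70 = 5 deg
  cos(5 deg) = 0.9962, sin(5 deg) = 0.0872
  joint[2] = (1.6306, 6.0853) + 9.9 * (0.9962, 0.0872) = (1.6306 + 9.8623, 6.0853 + 0.8628) = (11.4929, 6.9482)
link 2: phi[2] = 75 + -70 + 110 = 115 deg
  cos(115 deg) = -0.4226, sin(115 deg) = 0.9063
  joint[3] = (11.4929, 6.9482) + 4.2 * (-0.4226, 0.9063) = (11.4929 + -1.7750, 6.9482 + 3.8065) = (9.7179, 10.7547)
End effector: (9.7179, 10.7547)

Answer: 9.7179 10.7547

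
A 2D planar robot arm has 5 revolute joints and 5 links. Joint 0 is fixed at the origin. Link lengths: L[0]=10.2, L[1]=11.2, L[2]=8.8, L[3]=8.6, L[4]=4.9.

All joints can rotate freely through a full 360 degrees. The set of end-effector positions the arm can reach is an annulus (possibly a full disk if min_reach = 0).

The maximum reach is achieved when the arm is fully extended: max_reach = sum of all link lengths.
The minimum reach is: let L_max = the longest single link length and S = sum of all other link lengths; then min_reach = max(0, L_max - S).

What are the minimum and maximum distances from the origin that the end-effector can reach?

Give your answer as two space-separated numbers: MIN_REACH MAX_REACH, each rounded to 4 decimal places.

Link lengths: [10.2, 11.2, 8.8, 8.6, 4.9]
max_reach = 10.2 + 11.2 + 8.8 + 8.6 + 4.9 = 43.7
L_max = max([10.2, 11.2, 8.8, 8.6, 4.9]) = 11.2
S (sum of others) = 43.7 - 11.2 = 32.5
min_reach = max(0, 11.2 - 32.5) = max(0, -21.3) = 0

Answer: 0.0000 43.7000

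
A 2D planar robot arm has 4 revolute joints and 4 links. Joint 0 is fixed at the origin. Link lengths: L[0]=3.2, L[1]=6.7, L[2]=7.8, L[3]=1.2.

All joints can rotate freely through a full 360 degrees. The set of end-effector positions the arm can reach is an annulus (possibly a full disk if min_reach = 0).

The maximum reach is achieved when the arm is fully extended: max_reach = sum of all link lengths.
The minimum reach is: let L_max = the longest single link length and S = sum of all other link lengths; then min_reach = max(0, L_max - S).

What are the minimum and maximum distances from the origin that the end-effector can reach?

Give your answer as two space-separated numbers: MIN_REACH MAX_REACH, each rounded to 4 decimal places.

Link lengths: [3.2, 6.7, 7.8, 1.2]
max_reach = 3.2 + 6.7 + 7.8 + 1.2 = 18.9
L_max = max([3.2, 6.7, 7.8, 1.2]) = 7.8
S (sum of others) = 18.9 - 7.8 = 11.1
min_reach = max(0, 7.8 - 11.1) = max(0, -3.3) = 0

Answer: 0.0000 18.9000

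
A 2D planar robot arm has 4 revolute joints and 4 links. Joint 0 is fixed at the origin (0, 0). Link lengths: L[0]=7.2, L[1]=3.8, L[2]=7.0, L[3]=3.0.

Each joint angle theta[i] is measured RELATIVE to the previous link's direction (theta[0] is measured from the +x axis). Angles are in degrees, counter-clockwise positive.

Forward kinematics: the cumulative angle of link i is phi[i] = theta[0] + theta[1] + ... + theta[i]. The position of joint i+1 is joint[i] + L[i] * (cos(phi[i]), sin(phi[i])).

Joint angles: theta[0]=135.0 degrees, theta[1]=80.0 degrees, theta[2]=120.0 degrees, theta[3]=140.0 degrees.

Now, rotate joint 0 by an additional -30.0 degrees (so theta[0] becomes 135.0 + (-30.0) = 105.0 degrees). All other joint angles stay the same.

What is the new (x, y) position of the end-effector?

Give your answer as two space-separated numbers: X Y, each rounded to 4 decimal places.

joint[0] = (0.0000, 0.0000)  (base)
link 0: phi[0] = 105 = 105 deg
  cos(105 deg) = -0.2588, sin(105 deg) = 0.9659
  joint[1] = (0.0000, 0.0000) + 7.2 * (-0.2588, 0.9659) = (0.0000 + -1.8635, 0.0000 + 6.9547) = (-1.8635, 6.9547)
link 1: phi[1] = 105 + 80 = 185 deg
  cos(185 deg) = -0.9962, sin(185 deg) = -0.0872
  joint[2] = (-1.8635, 6.9547) + 3.8 * (-0.9962, -0.0872) = (-1.8635 + -3.7855, 6.9547 + -0.3312) = (-5.6490, 6.6235)
link 2: phi[2] = 105 + 80 + 120 = 305 deg
  cos(305 deg) = 0.5736, sin(305 deg) = -0.8192
  joint[3] = (-5.6490, 6.6235) + 7 * (0.5736, -0.8192) = (-5.6490 + 4.0150, 6.6235 + -5.7341) = (-1.6340, 0.8894)
link 3: phi[3] = 105 + 80 + 120 + 140 = 445 deg
  cos(445 deg) = 0.0872, sin(445 deg) = 0.9962
  joint[4] = (-1.6340, 0.8894) + 3 * (0.0872, 0.9962) = (-1.6340 + 0.2615, 0.8894 + 2.9886) = (-1.3725, 3.8780)
End effector: (-1.3725, 3.8780)

Answer: -1.3725 3.8780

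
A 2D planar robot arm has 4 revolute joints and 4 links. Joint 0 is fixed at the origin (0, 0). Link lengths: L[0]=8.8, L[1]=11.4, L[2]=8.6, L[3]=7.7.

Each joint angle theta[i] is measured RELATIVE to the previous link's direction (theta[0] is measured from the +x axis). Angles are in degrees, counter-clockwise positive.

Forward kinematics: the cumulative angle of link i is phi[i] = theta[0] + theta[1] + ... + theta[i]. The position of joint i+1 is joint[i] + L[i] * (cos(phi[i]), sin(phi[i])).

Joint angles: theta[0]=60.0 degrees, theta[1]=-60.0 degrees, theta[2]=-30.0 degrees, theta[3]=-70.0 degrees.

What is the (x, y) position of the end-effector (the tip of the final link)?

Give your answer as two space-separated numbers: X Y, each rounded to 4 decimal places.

joint[0] = (0.0000, 0.0000)  (base)
link 0: phi[0] = 60 = 60 deg
  cos(60 deg) = 0.5000, sin(60 deg) = 0.8660
  joint[1] = (0.0000, 0.0000) + 8.8 * (0.5000, 0.8660) = (0.0000 + 4.4000, 0.0000 + 7.6210) = (4.4000, 7.6210)
link 1: phi[1] = 60 + -60 = 0 deg
  cos(0 deg) = 1.0000, sin(0 deg) = 0.0000
  joint[2] = (4.4000, 7.6210) + 11.4 * (1.0000, 0.0000) = (4.4000 + 11.4000, 7.6210 + 0.0000) = (15.8000, 7.6210)
link 2: phi[2] = 60 + -60 + -30 = -30 deg
  cos(-30 deg) = 0.8660, sin(-30 deg) = -0.5000
  joint[3] = (15.8000, 7.6210) + 8.6 * (0.8660, -0.5000) = (15.8000 + 7.4478, 7.6210 + -4.3000) = (23.2478, 3.3210)
link 3: phi[3] = 60 + -60 + -30 + -70 = -100 deg
  cos(-100 deg) = -0.1736, sin(-100 deg) = -0.9848
  joint[4] = (23.2478, 3.3210) + 7.7 * (-0.1736, -0.9848) = (23.2478 + -1.3371, 3.3210 + -7.5830) = (21.9107, -4.2620)
End effector: (21.9107, -4.2620)

Answer: 21.9107 -4.2620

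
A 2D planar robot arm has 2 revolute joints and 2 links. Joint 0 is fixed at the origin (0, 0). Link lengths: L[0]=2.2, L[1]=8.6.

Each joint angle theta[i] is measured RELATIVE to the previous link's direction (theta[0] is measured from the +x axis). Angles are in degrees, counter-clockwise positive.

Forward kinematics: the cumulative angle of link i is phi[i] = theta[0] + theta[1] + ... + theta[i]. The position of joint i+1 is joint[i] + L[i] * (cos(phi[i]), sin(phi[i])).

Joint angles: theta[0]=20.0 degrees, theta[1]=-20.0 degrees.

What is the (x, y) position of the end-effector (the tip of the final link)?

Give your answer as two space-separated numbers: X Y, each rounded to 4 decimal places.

Answer: 10.6673 0.7524

Derivation:
joint[0] = (0.0000, 0.0000)  (base)
link 0: phi[0] = 20 = 20 deg
  cos(20 deg) = 0.9397, sin(20 deg) = 0.3420
  joint[1] = (0.0000, 0.0000) + 2.2 * (0.9397, 0.3420) = (0.0000 + 2.0673, 0.0000 + 0.7524) = (2.0673, 0.7524)
link 1: phi[1] = 20 + -20 = 0 deg
  cos(0 deg) = 1.0000, sin(0 deg) = 0.0000
  joint[2] = (2.0673, 0.7524) + 8.6 * (1.0000, 0.0000) = (2.0673 + 8.6000, 0.7524 + 0.0000) = (10.6673, 0.7524)
End effector: (10.6673, 0.7524)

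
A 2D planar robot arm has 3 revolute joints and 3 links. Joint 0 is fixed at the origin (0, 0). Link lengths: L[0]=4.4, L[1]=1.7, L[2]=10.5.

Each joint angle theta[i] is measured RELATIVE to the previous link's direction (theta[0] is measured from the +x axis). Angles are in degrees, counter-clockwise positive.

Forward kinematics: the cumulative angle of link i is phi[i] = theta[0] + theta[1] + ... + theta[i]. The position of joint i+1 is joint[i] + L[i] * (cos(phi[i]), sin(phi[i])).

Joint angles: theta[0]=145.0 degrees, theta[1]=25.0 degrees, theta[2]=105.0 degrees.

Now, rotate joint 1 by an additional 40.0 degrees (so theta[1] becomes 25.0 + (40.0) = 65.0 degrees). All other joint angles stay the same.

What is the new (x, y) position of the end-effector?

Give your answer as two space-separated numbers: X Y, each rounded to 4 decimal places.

joint[0] = (0.0000, 0.0000)  (base)
link 0: phi[0] = 145 = 145 deg
  cos(145 deg) = -0.8192, sin(145 deg) = 0.5736
  joint[1] = (0.0000, 0.0000) + 4.4 * (-0.8192, 0.5736) = (0.0000 + -3.6043, 0.0000 + 2.5237) = (-3.6043, 2.5237)
link 1: phi[1] = 145 + 65 = 210 deg
  cos(210 deg) = -0.8660, sin(210 deg) = -0.5000
  joint[2] = (-3.6043, 2.5237) + 1.7 * (-0.8660, -0.5000) = (-3.6043 + -1.4722, 2.5237 + -0.8500) = (-5.0765, 1.6737)
link 2: phi[2] = 145 + 65 + 105 = 315 deg
  cos(315 deg) = 0.7071, sin(315 deg) = -0.7071
  joint[3] = (-5.0765, 1.6737) + 10.5 * (0.7071, -0.7071) = (-5.0765 + 7.4246, 1.6737 + -7.4246) = (2.3481, -5.7509)
End effector: (2.3481, -5.7509)

Answer: 2.3481 -5.7509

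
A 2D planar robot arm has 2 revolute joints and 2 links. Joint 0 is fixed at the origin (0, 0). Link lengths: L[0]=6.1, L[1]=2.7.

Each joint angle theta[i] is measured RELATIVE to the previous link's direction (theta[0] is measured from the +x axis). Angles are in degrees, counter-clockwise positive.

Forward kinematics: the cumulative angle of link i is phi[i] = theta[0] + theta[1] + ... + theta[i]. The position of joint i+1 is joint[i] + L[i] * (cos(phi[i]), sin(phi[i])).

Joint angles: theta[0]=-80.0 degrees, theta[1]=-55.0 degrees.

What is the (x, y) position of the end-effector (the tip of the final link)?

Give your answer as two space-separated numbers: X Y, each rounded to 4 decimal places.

Answer: -0.8499 -7.9165

Derivation:
joint[0] = (0.0000, 0.0000)  (base)
link 0: phi[0] = -80 = -80 deg
  cos(-80 deg) = 0.1736, sin(-80 deg) = -0.9848
  joint[1] = (0.0000, 0.0000) + 6.1 * (0.1736, -0.9848) = (0.0000 + 1.0593, 0.0000 + -6.0073) = (1.0593, -6.0073)
link 1: phi[1] = -80 + -55 = -135 deg
  cos(-135 deg) = -0.7071, sin(-135 deg) = -0.7071
  joint[2] = (1.0593, -6.0073) + 2.7 * (-0.7071, -0.7071) = (1.0593 + -1.9092, -6.0073 + -1.9092) = (-0.8499, -7.9165)
End effector: (-0.8499, -7.9165)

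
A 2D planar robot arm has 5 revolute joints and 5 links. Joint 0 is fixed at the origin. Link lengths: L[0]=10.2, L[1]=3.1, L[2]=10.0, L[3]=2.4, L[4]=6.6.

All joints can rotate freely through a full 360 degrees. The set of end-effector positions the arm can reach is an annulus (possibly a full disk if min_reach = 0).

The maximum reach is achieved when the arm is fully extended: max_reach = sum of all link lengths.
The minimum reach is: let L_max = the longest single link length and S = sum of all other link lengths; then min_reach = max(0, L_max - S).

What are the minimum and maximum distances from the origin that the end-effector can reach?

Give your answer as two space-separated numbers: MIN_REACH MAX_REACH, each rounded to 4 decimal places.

Link lengths: [10.2, 3.1, 10.0, 2.4, 6.6]
max_reach = 10.2 + 3.1 + 10 + 2.4 + 6.6 = 32.3
L_max = max([10.2, 3.1, 10.0, 2.4, 6.6]) = 10.2
S (sum of others) = 32.3 - 10.2 = 22.1
min_reach = max(0, 10.2 - 22.1) = max(0, -11.9) = 0

Answer: 0.0000 32.3000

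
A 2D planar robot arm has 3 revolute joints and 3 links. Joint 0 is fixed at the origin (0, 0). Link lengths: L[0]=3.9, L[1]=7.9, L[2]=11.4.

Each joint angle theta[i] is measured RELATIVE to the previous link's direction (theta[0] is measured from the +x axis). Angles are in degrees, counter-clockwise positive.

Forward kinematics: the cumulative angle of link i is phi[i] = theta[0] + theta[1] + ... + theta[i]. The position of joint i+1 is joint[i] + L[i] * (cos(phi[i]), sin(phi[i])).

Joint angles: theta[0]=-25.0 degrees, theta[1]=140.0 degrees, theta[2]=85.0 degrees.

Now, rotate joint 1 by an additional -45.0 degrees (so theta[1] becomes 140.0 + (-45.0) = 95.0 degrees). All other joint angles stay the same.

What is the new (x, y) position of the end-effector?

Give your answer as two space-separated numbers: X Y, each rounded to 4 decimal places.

joint[0] = (0.0000, 0.0000)  (base)
link 0: phi[0] = -25 = -25 deg
  cos(-25 deg) = 0.9063, sin(-25 deg) = -0.4226
  joint[1] = (0.0000, 0.0000) + 3.9 * (0.9063, -0.4226) = (0.0000 + 3.5346, 0.0000 + -1.6482) = (3.5346, -1.6482)
link 1: phi[1] = -25 + 95 = 70 deg
  cos(70 deg) = 0.3420, sin(70 deg) = 0.9397
  joint[2] = (3.5346, -1.6482) + 7.9 * (0.3420, 0.9397) = (3.5346 + 2.7020, -1.6482 + 7.4236) = (6.2366, 5.7754)
link 2: phi[2] = -25 + 95 + 85 = 155 deg
  cos(155 deg) = -0.9063, sin(155 deg) = 0.4226
  joint[3] = (6.2366, 5.7754) + 11.4 * (-0.9063, 0.4226) = (6.2366 + -10.3319, 5.7754 + 4.8178) = (-4.0953, 10.5932)
End effector: (-4.0953, 10.5932)

Answer: -4.0953 10.5932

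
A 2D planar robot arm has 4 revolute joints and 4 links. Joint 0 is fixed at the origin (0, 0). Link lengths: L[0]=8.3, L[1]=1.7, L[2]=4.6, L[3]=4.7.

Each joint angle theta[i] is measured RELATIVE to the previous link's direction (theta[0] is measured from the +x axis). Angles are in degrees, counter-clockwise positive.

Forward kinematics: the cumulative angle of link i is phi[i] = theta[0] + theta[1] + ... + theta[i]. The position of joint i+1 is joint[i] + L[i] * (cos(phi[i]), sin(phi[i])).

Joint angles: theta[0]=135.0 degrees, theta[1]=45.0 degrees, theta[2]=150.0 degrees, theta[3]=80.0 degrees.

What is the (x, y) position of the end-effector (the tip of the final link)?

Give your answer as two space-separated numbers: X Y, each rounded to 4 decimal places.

joint[0] = (0.0000, 0.0000)  (base)
link 0: phi[0] = 135 = 135 deg
  cos(135 deg) = -0.7071, sin(135 deg) = 0.7071
  joint[1] = (0.0000, 0.0000) + 8.3 * (-0.7071, 0.7071) = (0.0000 + -5.8690, 0.0000 + 5.8690) = (-5.8690, 5.8690)
link 1: phi[1] = 135 + 45 = 180 deg
  cos(180 deg) = -1.0000, sin(180 deg) = 0.0000
  joint[2] = (-5.8690, 5.8690) + 1.7 * (-1.0000, 0.0000) = (-5.8690 + -1.7000, 5.8690 + 0.0000) = (-7.5690, 5.8690)
link 2: phi[2] = 135 + 45 + 150 = 330 deg
  cos(330 deg) = 0.8660, sin(330 deg) = -0.5000
  joint[3] = (-7.5690, 5.8690) + 4.6 * (0.8660, -0.5000) = (-7.5690 + 3.9837, 5.8690 + -2.3000) = (-3.5853, 3.5690)
link 3: phi[3] = 135 + 45 + 150 + 80 = 410 deg
  cos(410 deg) = 0.6428, sin(410 deg) = 0.7660
  joint[4] = (-3.5853, 3.5690) + 4.7 * (0.6428, 0.7660) = (-3.5853 + 3.0211, 3.5690 + 3.6004) = (-0.5642, 7.1694)
End effector: (-0.5642, 7.1694)

Answer: -0.5642 7.1694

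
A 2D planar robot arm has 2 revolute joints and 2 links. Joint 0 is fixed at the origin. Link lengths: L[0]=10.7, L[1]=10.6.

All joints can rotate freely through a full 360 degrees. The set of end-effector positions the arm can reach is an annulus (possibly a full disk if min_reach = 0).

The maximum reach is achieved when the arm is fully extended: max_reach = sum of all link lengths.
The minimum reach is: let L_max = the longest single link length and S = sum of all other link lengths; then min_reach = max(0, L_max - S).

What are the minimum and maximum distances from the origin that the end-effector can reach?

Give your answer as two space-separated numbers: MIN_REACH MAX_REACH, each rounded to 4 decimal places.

Link lengths: [10.7, 10.6]
max_reach = 10.7 + 10.6 = 21.3
L_max = max([10.7, 10.6]) = 10.7
S (sum of others) = 21.3 - 10.7 = 10.6
min_reach = max(0, 10.7 - 10.6) = max(0, 0.1) = 0.1

Answer: 0.1000 21.3000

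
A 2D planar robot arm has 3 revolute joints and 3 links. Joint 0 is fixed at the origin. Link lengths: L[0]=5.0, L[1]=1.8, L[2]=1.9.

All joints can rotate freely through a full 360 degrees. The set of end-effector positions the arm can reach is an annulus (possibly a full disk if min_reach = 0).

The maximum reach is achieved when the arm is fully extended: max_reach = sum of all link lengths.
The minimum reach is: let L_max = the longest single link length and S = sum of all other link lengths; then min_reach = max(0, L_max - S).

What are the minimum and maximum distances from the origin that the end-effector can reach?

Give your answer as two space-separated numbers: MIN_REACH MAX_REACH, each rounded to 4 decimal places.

Link lengths: [5.0, 1.8, 1.9]
max_reach = 5 + 1.8 + 1.9 = 8.7
L_max = max([5.0, 1.8, 1.9]) = 5
S (sum of others) = 8.7 - 5 = 3.7
min_reach = max(0, 5 - 3.7) = max(0, 1.3) = 1.3

Answer: 1.3000 8.7000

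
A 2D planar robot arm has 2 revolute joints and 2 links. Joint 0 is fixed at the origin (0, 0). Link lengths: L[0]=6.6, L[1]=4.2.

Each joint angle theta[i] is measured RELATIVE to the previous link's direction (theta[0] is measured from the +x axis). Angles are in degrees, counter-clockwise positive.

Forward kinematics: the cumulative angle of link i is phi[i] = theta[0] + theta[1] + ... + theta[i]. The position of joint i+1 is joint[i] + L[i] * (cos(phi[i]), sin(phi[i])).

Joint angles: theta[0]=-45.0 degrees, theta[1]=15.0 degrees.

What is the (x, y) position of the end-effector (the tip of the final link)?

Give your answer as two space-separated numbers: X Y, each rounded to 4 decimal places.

joint[0] = (0.0000, 0.0000)  (base)
link 0: phi[0] = -45 = -45 deg
  cos(-45 deg) = 0.7071, sin(-45 deg) = -0.7071
  joint[1] = (0.0000, 0.0000) + 6.6 * (0.7071, -0.7071) = (0.0000 + 4.6669, 0.0000 + -4.6669) = (4.6669, -4.6669)
link 1: phi[1] = -45 + 15 = -30 deg
  cos(-30 deg) = 0.8660, sin(-30 deg) = -0.5000
  joint[2] = (4.6669, -4.6669) + 4.2 * (0.8660, -0.5000) = (4.6669 + 3.6373, -4.6669 + -2.1000) = (8.3042, -6.7669)
End effector: (8.3042, -6.7669)

Answer: 8.3042 -6.7669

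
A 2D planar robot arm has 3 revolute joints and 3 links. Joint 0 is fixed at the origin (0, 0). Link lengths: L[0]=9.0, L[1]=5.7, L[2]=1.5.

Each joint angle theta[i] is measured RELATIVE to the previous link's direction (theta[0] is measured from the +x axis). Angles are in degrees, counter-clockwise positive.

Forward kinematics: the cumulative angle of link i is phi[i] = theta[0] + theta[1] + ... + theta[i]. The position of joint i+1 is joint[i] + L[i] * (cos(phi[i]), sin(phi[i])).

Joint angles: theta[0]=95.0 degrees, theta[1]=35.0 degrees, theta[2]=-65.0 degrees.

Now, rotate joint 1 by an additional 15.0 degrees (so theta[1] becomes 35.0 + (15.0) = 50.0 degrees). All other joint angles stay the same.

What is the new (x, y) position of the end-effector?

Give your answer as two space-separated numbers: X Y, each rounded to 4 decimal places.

joint[0] = (0.0000, 0.0000)  (base)
link 0: phi[0] = 95 = 95 deg
  cos(95 deg) = -0.0872, sin(95 deg) = 0.9962
  joint[1] = (0.0000, 0.0000) + 9 * (-0.0872, 0.9962) = (0.0000 + -0.7844, 0.0000 + 8.9658) = (-0.7844, 8.9658)
link 1: phi[1] = 95 + 50 = 145 deg
  cos(145 deg) = -0.8192, sin(145 deg) = 0.5736
  joint[2] = (-0.7844, 8.9658) + 5.7 * (-0.8192, 0.5736) = (-0.7844 + -4.6692, 8.9658 + 3.2694) = (-5.4536, 12.2351)
link 2: phi[2] = 95 + 50 + -65 = 80 deg
  cos(80 deg) = 0.1736, sin(80 deg) = 0.9848
  joint[3] = (-5.4536, 12.2351) + 1.5 * (0.1736, 0.9848) = (-5.4536 + 0.2605, 12.2351 + 1.4772) = (-5.1931, 13.7123)
End effector: (-5.1931, 13.7123)

Answer: -5.1931 13.7123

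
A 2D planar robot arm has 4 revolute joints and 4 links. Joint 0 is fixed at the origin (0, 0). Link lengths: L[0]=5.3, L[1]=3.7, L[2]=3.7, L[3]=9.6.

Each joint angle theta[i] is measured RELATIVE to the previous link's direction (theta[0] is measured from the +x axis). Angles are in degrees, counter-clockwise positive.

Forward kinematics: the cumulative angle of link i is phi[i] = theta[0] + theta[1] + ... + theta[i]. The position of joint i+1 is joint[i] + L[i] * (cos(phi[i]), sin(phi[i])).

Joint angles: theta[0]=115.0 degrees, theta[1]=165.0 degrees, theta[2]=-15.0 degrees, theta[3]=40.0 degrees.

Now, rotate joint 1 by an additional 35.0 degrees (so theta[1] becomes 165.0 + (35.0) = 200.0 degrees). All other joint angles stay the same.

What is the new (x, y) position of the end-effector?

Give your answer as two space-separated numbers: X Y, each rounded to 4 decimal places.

Answer: 11.2475 -4.3006

Derivation:
joint[0] = (0.0000, 0.0000)  (base)
link 0: phi[0] = 115 = 115 deg
  cos(115 deg) = -0.4226, sin(115 deg) = 0.9063
  joint[1] = (0.0000, 0.0000) + 5.3 * (-0.4226, 0.9063) = (0.0000 + -2.2399, 0.0000 + 4.8034) = (-2.2399, 4.8034)
link 1: phi[1] = 115 + 200 = 315 deg
  cos(315 deg) = 0.7071, sin(315 deg) = -0.7071
  joint[2] = (-2.2399, 4.8034) + 3.7 * (0.7071, -0.7071) = (-2.2399 + 2.6163, 4.8034 + -2.6163) = (0.3764, 2.1871)
link 2: phi[2] = 115 + 200 + -15 = 300 deg
  cos(300 deg) = 0.5000, sin(300 deg) = -0.8660
  joint[3] = (0.3764, 2.1871) + 3.7 * (0.5000, -0.8660) = (0.3764 + 1.8500, 2.1871 + -3.2043) = (2.2264, -1.0172)
link 3: phi[3] = 115 + 200 + -15 + 40 = 340 deg
  cos(340 deg) = 0.9397, sin(340 deg) = -0.3420
  joint[4] = (2.2264, -1.0172) + 9.6 * (0.9397, -0.3420) = (2.2264 + 9.0210, -1.0172 + -3.2834) = (11.2475, -4.3006)
End effector: (11.2475, -4.3006)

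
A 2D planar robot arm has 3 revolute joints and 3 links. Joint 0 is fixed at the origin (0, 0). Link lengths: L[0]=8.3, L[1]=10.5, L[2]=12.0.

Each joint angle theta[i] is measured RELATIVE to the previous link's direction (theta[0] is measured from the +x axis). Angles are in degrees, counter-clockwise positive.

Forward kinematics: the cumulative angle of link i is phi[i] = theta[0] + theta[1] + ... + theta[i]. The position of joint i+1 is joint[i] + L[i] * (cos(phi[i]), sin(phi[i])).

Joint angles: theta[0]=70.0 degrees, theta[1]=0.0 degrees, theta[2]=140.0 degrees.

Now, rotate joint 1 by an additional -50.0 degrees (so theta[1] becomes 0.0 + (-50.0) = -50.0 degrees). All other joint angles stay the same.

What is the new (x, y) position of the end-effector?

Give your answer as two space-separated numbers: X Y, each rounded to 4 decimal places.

joint[0] = (0.0000, 0.0000)  (base)
link 0: phi[0] = 70 = 70 deg
  cos(70 deg) = 0.3420, sin(70 deg) = 0.9397
  joint[1] = (0.0000, 0.0000) + 8.3 * (0.3420, 0.9397) = (0.0000 + 2.8388, 0.0000 + 7.7994) = (2.8388, 7.7994)
link 1: phi[1] = 70 + -50 = 20 deg
  cos(20 deg) = 0.9397, sin(20 deg) = 0.3420
  joint[2] = (2.8388, 7.7994) + 10.5 * (0.9397, 0.3420) = (2.8388 + 9.8668, 7.7994 + 3.5912) = (12.7055, 11.3907)
link 2: phi[2] = 70 + -50 + 140 = 160 deg
  cos(160 deg) = -0.9397, sin(160 deg) = 0.3420
  joint[3] = (12.7055, 11.3907) + 12 * (-0.9397, 0.3420) = (12.7055 + -11.2763, 11.3907 + 4.1042) = (1.4292, 15.4949)
End effector: (1.4292, 15.4949)

Answer: 1.4292 15.4949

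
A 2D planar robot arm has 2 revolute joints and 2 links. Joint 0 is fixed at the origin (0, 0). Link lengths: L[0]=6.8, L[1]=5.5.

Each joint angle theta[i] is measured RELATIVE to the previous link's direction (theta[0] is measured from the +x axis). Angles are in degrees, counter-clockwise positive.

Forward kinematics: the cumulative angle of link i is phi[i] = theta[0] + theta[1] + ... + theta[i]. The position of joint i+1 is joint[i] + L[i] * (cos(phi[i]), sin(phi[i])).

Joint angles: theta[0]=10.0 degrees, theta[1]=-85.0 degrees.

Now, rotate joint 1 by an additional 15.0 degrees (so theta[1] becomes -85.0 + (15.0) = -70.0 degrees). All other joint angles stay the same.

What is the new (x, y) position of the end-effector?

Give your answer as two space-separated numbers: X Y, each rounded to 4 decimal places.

Answer: 9.4467 -3.5823

Derivation:
joint[0] = (0.0000, 0.0000)  (base)
link 0: phi[0] = 10 = 10 deg
  cos(10 deg) = 0.9848, sin(10 deg) = 0.1736
  joint[1] = (0.0000, 0.0000) + 6.8 * (0.9848, 0.1736) = (0.0000 + 6.6967, 0.0000 + 1.1808) = (6.6967, 1.1808)
link 1: phi[1] = 10 + -70 = -60 deg
  cos(-60 deg) = 0.5000, sin(-60 deg) = -0.8660
  joint[2] = (6.6967, 1.1808) + 5.5 * (0.5000, -0.8660) = (6.6967 + 2.7500, 1.1808 + -4.7631) = (9.4467, -3.5823)
End effector: (9.4467, -3.5823)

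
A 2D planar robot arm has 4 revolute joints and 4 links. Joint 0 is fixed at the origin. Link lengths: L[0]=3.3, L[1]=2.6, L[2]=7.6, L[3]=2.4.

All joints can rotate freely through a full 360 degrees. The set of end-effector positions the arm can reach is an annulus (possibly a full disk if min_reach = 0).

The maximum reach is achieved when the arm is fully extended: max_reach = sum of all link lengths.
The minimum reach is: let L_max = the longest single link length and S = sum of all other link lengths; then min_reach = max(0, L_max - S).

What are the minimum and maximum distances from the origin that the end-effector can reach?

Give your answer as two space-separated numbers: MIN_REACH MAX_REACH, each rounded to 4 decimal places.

Answer: 0.0000 15.9000

Derivation:
Link lengths: [3.3, 2.6, 7.6, 2.4]
max_reach = 3.3 + 2.6 + 7.6 + 2.4 = 15.9
L_max = max([3.3, 2.6, 7.6, 2.4]) = 7.6
S (sum of others) = 15.9 - 7.6 = 8.3
min_reach = max(0, 7.6 - 8.3) = max(0, -0.7) = 0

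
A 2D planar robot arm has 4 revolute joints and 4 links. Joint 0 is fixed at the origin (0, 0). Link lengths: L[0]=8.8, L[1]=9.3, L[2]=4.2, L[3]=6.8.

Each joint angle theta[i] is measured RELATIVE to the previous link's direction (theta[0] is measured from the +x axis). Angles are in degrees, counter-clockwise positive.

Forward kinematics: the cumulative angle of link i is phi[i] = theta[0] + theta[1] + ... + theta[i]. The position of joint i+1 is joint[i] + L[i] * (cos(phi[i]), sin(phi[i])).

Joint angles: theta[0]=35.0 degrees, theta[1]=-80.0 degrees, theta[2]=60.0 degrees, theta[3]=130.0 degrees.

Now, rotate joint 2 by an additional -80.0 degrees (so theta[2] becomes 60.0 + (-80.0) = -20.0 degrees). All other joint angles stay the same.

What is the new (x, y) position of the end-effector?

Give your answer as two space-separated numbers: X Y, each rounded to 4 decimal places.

Answer: 18.4334 0.8278

Derivation:
joint[0] = (0.0000, 0.0000)  (base)
link 0: phi[0] = 35 = 35 deg
  cos(35 deg) = 0.8192, sin(35 deg) = 0.5736
  joint[1] = (0.0000, 0.0000) + 8.8 * (0.8192, 0.5736) = (0.0000 + 7.2085, 0.0000 + 5.0475) = (7.2085, 5.0475)
link 1: phi[1] = 35 + -80 = -45 deg
  cos(-45 deg) = 0.7071, sin(-45 deg) = -0.7071
  joint[2] = (7.2085, 5.0475) + 9.3 * (0.7071, -0.7071) = (7.2085 + 6.5761, 5.0475 + -6.5761) = (13.7846, -1.5286)
link 2: phi[2] = 35 + -80 + -20 = -65 deg
  cos(-65 deg) = 0.4226, sin(-65 deg) = -0.9063
  joint[3] = (13.7846, -1.5286) + 4.2 * (0.4226, -0.9063) = (13.7846 + 1.7750, -1.5286 + -3.8065) = (15.5596, -5.3351)
link 3: phi[3] = 35 + -80 + -20 + 130 = 65 deg
  cos(65 deg) = 0.4226, sin(65 deg) = 0.9063
  joint[4] = (15.5596, -5.3351) + 6.8 * (0.4226, 0.9063) = (15.5596 + 2.8738, -5.3351 + 6.1629) = (18.4334, 0.8278)
End effector: (18.4334, 0.8278)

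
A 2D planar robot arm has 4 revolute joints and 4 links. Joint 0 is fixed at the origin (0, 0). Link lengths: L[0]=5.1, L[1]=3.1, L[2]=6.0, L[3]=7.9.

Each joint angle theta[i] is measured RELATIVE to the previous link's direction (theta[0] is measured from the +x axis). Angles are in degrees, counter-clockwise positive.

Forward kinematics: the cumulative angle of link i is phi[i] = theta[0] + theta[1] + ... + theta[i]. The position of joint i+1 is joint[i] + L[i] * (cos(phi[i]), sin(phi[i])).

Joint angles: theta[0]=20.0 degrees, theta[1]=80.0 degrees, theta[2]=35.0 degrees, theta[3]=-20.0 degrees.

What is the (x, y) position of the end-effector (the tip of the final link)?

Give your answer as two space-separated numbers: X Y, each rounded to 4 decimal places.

joint[0] = (0.0000, 0.0000)  (base)
link 0: phi[0] = 20 = 20 deg
  cos(20 deg) = 0.9397, sin(20 deg) = 0.3420
  joint[1] = (0.0000, 0.0000) + 5.1 * (0.9397, 0.3420) = (0.0000 + 4.7924, 0.0000 + 1.7443) = (4.7924, 1.7443)
link 1: phi[1] = 20 + 80 = 100 deg
  cos(100 deg) = -0.1736, sin(100 deg) = 0.9848
  joint[2] = (4.7924, 1.7443) + 3.1 * (-0.1736, 0.9848) = (4.7924 + -0.5383, 1.7443 + 3.0529) = (4.2541, 4.7972)
link 2: phi[2] = 20 + 80 + 35 = 135 deg
  cos(135 deg) = -0.7071, sin(135 deg) = 0.7071
  joint[3] = (4.2541, 4.7972) + 6 * (-0.7071, 0.7071) = (4.2541 + -4.2426, 4.7972 + 4.2426) = (0.0115, 9.0398)
link 3: phi[3] = 20 + 80 + 35 + -20 = 115 deg
  cos(115 deg) = -0.4226, sin(115 deg) = 0.9063
  joint[4] = (0.0115, 9.0398) + 7.9 * (-0.4226, 0.9063) = (0.0115 + -3.3387, 9.0398 + 7.1598) = (-3.3272, 16.1997)
End effector: (-3.3272, 16.1997)

Answer: -3.3272 16.1997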